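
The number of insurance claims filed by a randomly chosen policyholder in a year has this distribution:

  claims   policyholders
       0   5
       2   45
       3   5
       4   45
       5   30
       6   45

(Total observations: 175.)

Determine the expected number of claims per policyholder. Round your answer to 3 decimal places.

4.029

Total = 175, so P(claims=0) = 5/175, etc.
E[X] = (1/35)·0 + (9/35)·2 + (1/35)·3 + (9/35)·4 + (6/35)·5 + (9/35)·6
     = 141/35 ≈ 4.029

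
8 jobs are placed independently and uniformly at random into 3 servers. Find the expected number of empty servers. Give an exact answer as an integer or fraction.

256/2187

Let Xⱼ=1 if server j is empty. P(Xⱼ=1) = ((3-1)/3)^8 = 256/6561.
By linearity, E[#empty] = 3·256/6561 = 256/2187.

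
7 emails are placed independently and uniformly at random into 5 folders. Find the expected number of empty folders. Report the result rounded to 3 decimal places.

Let Xⱼ=1 if folder j is empty. P(Xⱼ=1) = ((5-1)/5)^7 = 16384/78125.
By linearity, E[#empty] = 5·16384/78125 = 16384/15625.
≈ 1.049

1.049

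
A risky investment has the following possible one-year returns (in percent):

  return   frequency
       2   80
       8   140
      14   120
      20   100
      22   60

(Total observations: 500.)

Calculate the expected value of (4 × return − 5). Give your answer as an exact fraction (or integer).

Total = 500, so P(return=2) = 80/500, etc.
E[4x-5] = (4/25)·3 + (7/25)·27 + (6/25)·51 + (1/5)·75 + (3/25)·83
     = 1131/25

1131/25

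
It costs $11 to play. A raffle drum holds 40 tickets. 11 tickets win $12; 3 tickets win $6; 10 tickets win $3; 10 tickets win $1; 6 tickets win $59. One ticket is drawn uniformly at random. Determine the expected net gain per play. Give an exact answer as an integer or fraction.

13/5 dollars

E[payout] = (11/40)·12 + (3/40)·6 + (10/40)·3 + (10/40)·1 + (6/40)·59 = 68/5
Expected profit = 68/5 − 11 = 13/5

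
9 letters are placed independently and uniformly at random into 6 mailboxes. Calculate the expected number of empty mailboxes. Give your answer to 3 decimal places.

1.163

Let Xⱼ=1 if mailbox j is empty. P(Xⱼ=1) = ((6-1)/6)^9 = 1953125/10077696.
By linearity, E[#empty] = 6·1953125/10077696 = 1953125/1679616.
≈ 1.163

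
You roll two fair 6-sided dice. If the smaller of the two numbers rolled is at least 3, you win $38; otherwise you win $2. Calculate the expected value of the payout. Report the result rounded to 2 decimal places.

$18.00

E[payout] = (5/9)·2 + (4/9)·38 = 18
≈ $18.00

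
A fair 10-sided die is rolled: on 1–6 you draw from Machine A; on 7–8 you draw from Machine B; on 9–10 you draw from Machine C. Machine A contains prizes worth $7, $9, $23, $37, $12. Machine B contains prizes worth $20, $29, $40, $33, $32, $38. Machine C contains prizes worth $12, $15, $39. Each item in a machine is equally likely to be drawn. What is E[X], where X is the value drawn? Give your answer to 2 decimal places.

E[X | Machine A] = (7 + 9 + 23 + 37 + 12)/5 = 88/5
E[X | Machine B] = (20 + 29 + 40 + 33 + 32 + 38)/6 = 32
E[X | Machine C] = (12 + 15 + 39)/3 = 22
E[X] = (3/5)·88/5 + (1/5)·32 + (1/5)·22 = 534/25 ≈ 21.36

$21.36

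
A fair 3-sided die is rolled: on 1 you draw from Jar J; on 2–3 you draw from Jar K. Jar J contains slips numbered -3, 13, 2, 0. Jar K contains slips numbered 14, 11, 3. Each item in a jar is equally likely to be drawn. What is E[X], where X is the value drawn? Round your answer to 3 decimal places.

E[X | Jar J] = (-3 + 13 + 2 + 0)/4 = 3
E[X | Jar K] = (14 + 11 + 3)/3 = 28/3
E[X] = (1/3)·3 + (2/3)·28/3 = 65/9 ≈ 7.222

7.222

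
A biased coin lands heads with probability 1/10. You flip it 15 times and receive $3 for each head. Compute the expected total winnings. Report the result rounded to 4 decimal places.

$4.5000

E[#heads] = 15·1/10 = 3/2 (linearity over flips).
E[winnings] = 3·3/2 = 9/2.
≈ 4.5000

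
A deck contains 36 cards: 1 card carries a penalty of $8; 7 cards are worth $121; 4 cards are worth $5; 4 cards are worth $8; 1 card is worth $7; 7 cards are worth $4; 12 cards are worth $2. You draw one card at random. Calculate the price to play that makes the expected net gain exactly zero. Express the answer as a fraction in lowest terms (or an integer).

E[payout] = (1/36)·(-8) + (7/36)·121 + (4/36)·5 + (4/36)·8 + (1/36)·7 + (7/36)·4 + (12/36)·2 = 475/18
Fair fee = E[payout] = 475/18

475/18 dollars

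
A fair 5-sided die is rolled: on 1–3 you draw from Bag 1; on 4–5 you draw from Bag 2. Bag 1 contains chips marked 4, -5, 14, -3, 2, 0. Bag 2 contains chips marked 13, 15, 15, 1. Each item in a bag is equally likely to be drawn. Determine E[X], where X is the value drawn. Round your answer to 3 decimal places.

5.600

E[X | Bag 1] = (4 − 5 + 14 − 3 + 2 + 0)/6 = 2
E[X | Bag 2] = (13 + 15 + 15 + 1)/4 = 11
E[X] = (3/5)·2 + (2/5)·11 = 28/5 ≈ 5.600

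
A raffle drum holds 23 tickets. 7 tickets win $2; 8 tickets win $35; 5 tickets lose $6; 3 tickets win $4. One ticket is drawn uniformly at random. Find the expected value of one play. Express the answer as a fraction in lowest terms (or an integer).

$12

E[payout] = (7/23)·2 + (8/23)·35 + (5/23)·(-6) + (3/23)·4 = 12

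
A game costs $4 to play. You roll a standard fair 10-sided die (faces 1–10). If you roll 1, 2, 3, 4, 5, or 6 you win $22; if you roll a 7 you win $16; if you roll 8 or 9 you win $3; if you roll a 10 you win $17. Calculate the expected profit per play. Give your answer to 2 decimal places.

$13.10

E[payout] = (1/5)·3 + (1/10)·16 + (1/10)·17 + (3/5)·22 = 171/10
Expected profit = 171/10 − 4 = 131/10 ≈ $13.10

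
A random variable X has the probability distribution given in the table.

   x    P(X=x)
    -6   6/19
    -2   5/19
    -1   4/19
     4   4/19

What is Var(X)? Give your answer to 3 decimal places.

E[X] = (6/19)·(-6) + (5/19)·(-2) + (4/19)·(-1) + (4/19)·4 = -34/19
E[X²] = (6/19)·36 + (5/19)·4 + (4/19)·1 + (4/19)·16 = 16
Var(X) = 16 − (-34/19)² = 4620/361 ≈ 12.798

12.798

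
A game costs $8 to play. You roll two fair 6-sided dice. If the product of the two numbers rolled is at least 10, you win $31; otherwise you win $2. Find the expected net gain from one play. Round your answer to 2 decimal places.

E[payout] = (17/36)·2 + (19/36)·31 = 623/36
Expected profit = 623/36 − 8 = 335/36 ≈ $9.31

$9.31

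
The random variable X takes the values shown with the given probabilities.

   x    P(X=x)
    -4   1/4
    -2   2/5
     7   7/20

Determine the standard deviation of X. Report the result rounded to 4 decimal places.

4.7252

E[X] = 13/20, E[X²] = 91/4
Var(X) = E[X²] − (E[X])² = 91/4 − 169/400 = 8931/400
SD(X) = √(8931/400) ≈ 4.7252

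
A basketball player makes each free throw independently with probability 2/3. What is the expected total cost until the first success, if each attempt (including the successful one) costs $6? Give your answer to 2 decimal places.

E[#attempts] = 1/p = 3/2; E[cost] = 6·3/2 = 9.
≈ 9.00

$9.00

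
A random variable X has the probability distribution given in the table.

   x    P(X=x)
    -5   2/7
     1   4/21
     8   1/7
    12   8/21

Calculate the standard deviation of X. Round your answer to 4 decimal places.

7.1622

E[X] = 94/21, E[X²] = 214/3
Var(X) = E[X²] − (E[X])² = 214/3 − 8836/441 = 22622/441
SD(X) = √(22622/441) ≈ 7.1622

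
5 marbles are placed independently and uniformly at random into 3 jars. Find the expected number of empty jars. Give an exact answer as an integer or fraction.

Let Xⱼ=1 if jar j is empty. P(Xⱼ=1) = ((3-1)/3)^5 = 32/243.
By linearity, E[#empty] = 3·32/243 = 32/81.

32/81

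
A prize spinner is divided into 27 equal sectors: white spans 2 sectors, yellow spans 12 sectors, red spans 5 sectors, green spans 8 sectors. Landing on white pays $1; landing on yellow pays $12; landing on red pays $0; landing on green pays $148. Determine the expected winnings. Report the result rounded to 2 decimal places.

E[payout] = (2/27)·1 + (12/27)·12 + (5/27)·0 + (8/27)·148 = 1330/27
≈ $49.26

$49.26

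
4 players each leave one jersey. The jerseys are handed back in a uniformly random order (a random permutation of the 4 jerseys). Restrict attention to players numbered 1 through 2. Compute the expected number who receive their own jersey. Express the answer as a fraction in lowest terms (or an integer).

1/2

Let Xᵢ = 1 if person i gets their own jersey. For each i, P(Xᵢ=1) = 1/4.
By linearity of expectation, E[X₁+…+X_2] = 2·(1/4) = 1/2.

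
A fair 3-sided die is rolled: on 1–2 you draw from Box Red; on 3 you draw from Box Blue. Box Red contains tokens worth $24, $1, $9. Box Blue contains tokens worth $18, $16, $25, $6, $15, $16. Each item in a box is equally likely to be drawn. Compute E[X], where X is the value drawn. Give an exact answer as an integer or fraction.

E[X | Box Red] = (24 + 1 + 9)/3 = 34/3
E[X | Box Blue] = (18 + 16 + 25 + 6 + 15 + 16)/6 = 16
E[X] = (2/3)·34/3 + (1/3)·16 = 116/9

116/9 dollars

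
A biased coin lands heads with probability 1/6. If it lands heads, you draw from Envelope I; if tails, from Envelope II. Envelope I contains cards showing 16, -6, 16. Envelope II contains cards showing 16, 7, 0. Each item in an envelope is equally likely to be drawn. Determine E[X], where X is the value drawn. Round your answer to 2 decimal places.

E[X | Envelope I] = (16 − 6 + 16)/3 = 26/3
E[X | Envelope II] = (16 + 7 + 0)/3 = 23/3
E[X] = (1/6)·26/3 + (5/6)·23/3 = 47/6 ≈ 7.83

7.83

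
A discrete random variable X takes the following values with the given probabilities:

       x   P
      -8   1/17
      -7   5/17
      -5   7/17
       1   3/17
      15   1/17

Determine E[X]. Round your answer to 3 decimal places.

-3.529

E[X] = (1/17)·(-8) + (5/17)·(-7) + (7/17)·(-5) + (3/17)·1 + (1/17)·15
     = -60/17 ≈ -3.529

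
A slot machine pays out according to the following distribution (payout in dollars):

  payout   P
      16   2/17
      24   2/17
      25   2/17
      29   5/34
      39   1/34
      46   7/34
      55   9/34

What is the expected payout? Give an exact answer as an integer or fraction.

E[X] = (2/17)·16 + (2/17)·24 + (2/17)·25 + (5/34)·29 + (1/34)·39 + (7/34)·46 + (9/34)·55
     = 1261/34

1261/34 dollars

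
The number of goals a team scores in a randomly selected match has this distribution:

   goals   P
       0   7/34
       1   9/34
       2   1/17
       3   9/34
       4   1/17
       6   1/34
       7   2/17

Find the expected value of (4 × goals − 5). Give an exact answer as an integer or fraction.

79/17

E[4x-5] = (7/34)·(-5) + (9/34)·(-1) + (1/17)·3 + (9/34)·7 + (1/17)·11 + (1/34)·19 + (2/17)·23
     = 79/17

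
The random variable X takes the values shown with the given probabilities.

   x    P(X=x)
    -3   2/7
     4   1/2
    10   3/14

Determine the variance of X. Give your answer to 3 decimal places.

21.204

E[X] = (2/7)·(-3) + (1/2)·4 + (3/14)·10 = 23/7
E[X²] = (2/7)·9 + (1/2)·16 + (3/14)·100 = 32
Var(X) = 32 − (23/7)² = 1039/49 ≈ 21.204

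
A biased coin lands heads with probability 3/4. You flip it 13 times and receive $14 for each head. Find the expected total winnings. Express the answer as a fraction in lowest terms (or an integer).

273/2 dollars

E[#heads] = 13·3/4 = 39/4 (linearity over flips).
E[winnings] = 14·39/4 = 273/2.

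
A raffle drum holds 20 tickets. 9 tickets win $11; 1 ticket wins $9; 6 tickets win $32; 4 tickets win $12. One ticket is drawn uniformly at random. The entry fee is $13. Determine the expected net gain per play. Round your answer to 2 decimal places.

E[payout] = (9/20)·11 + (1/20)·9 + (6/20)·32 + (4/20)·12 = 87/5
Expected profit = 87/5 − 13 = 22/5 ≈ $4.40

$4.40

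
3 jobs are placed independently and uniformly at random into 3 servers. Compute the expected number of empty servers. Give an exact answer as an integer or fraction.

Let Xⱼ=1 if server j is empty. P(Xⱼ=1) = ((3-1)/3)^3 = 8/27.
By linearity, E[#empty] = 3·8/27 = 8/9.

8/9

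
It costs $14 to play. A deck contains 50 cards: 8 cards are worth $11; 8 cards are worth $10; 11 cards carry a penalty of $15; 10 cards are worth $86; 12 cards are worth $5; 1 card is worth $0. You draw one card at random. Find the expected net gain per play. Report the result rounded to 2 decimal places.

$4.46

E[payout] = (8/50)·11 + (8/50)·10 + (11/50)·(-15) + (10/50)·86 + (12/50)·5 + (1/50)·0 = 923/50
Expected profit = 923/50 − 14 = 223/50 ≈ $4.46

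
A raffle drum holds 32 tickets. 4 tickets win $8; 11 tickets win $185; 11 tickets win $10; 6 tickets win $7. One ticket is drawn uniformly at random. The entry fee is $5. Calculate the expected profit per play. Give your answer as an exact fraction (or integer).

2059/32 dollars

E[payout] = (4/32)·8 + (11/32)·185 + (11/32)·10 + (6/32)·7 = 2219/32
Expected profit = 2219/32 − 5 = 2059/32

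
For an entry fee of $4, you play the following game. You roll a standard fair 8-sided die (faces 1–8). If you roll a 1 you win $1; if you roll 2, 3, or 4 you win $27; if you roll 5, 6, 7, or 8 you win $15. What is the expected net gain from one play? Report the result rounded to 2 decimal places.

E[payout] = (1/8)·1 + (1/2)·15 + (3/8)·27 = 71/4
Expected profit = 71/4 − 4 = 55/4 ≈ $13.75

$13.75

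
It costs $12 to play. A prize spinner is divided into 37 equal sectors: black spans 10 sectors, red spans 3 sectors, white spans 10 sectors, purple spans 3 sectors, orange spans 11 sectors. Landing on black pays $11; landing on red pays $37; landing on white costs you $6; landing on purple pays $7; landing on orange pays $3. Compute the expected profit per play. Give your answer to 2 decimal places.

E[payout] = (10/37)·11 + (3/37)·37 + (10/37)·(-6) + (3/37)·7 + (11/37)·3 = 215/37
Expected profit = 215/37 − 12 = -229/37 ≈ -$6.19

-$6.19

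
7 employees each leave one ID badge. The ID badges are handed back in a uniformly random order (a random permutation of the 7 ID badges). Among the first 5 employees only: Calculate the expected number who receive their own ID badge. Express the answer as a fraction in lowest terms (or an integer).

5/7

Let Xᵢ = 1 if person i gets their own ID badge. For each i, P(Xᵢ=1) = 1/7.
By linearity of expectation, E[X₁+…+X_5] = 5·(1/7) = 5/7.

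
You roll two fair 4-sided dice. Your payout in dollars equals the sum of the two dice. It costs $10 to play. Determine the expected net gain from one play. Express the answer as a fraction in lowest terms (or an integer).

Distribution of the sum of the two dice: 2 w.p. 1/16, 3 w.p. 1/8, 4 w.p. 3/16, 5 w.p. 1/4, 6 w.p. 3/16, 7 w.p. 1/8, …
E[payout] = (1/16)·2 + (1/8)·3 + (3/16)·4 + (1/4)·5 + (3/16)·6 + (1/8)·7 + (1/16)·8 = 5
Expected profit = 5 − 10 = -5

-$5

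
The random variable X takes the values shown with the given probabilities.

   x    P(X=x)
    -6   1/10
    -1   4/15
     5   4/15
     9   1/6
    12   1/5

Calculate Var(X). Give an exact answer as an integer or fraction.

30389/900

E[X] = (1/10)·(-6) + (4/15)·(-1) + (4/15)·5 + (1/6)·9 + (1/5)·12 = 131/30
E[X²] = (1/10)·36 + (4/15)·1 + (4/15)·25 + (1/6)·81 + (1/5)·144 = 317/6
Var(X) = 317/6 − (131/30)² = 30389/900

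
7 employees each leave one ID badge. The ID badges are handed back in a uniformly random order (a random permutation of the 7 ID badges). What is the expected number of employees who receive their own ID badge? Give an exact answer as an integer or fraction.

Let Xᵢ = 1 if person i gets their own ID badge. For each i, P(Xᵢ=1) = 1/7.
By linearity of expectation, E[X₁+…+X_7] = 7·(1/7) = 1.

1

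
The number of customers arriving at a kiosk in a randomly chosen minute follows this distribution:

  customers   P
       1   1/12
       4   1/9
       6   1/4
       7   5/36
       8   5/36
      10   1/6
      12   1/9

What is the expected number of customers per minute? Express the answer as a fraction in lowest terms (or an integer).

E[X] = (1/12)·1 + (1/9)·4 + (1/4)·6 + (5/36)·7 + (5/36)·8 + (1/6)·10 + (1/9)·12
     = 64/9

64/9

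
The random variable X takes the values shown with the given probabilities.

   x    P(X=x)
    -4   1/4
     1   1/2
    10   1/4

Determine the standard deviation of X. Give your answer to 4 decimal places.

E[X] = 2, E[X²] = 59/2
Var(X) = E[X²] − (E[X])² = 59/2 − 4 = 51/2
SD(X) = √(51/2) ≈ 5.0498

5.0498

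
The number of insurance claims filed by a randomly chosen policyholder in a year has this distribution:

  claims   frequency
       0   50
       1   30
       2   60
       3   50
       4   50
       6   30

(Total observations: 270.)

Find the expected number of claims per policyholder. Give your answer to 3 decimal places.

Total = 270, so P(claims=0) = 50/270, etc.
E[X] = (5/27)·0 + (1/9)·1 + (2/9)·2 + (5/27)·3 + (5/27)·4 + (1/9)·6
     = 68/27 ≈ 2.519

2.519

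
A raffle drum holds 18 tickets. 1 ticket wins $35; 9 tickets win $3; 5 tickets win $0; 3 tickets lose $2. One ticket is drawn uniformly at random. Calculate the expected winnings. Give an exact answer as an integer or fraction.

28/9 dollars

E[payout] = (1/18)·35 + (9/18)·3 + (5/18)·0 + (3/18)·(-2) = 28/9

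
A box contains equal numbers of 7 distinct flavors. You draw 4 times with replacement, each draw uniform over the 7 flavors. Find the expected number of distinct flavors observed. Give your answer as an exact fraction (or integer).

1105/343

Let Xⱼ=1 if type j appears at least once. P(Xⱼ=1) = 1 − ((7−1)/7)^4 = 1105/2401.
E[#distinct] = 7·1105/2401 = 1105/343.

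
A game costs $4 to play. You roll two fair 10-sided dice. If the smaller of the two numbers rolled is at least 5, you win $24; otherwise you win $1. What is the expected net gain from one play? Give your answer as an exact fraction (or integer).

132/25 dollars

E[payout] = (16/25)·1 + (9/25)·24 = 232/25
Expected profit = 232/25 − 4 = 132/25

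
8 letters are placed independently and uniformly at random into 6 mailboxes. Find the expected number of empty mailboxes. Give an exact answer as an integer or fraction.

390625/279936

Let Xⱼ=1 if mailbox j is empty. P(Xⱼ=1) = ((6-1)/6)^8 = 390625/1679616.
By linearity, E[#empty] = 6·390625/1679616 = 390625/279936.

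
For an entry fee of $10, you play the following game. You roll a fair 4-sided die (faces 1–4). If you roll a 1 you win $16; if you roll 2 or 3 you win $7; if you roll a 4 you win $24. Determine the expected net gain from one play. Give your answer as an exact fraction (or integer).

7/2 dollars

E[payout] = (1/2)·7 + (1/4)·16 + (1/4)·24 = 27/2
Expected profit = 27/2 − 10 = 7/2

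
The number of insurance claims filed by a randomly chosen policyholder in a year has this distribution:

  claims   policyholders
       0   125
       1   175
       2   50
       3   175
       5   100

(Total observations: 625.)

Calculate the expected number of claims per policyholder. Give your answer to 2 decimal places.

Total = 625, so P(claims=0) = 125/625, etc.
E[X] = (1/5)·0 + (7/25)·1 + (2/25)·2 + (7/25)·3 + (4/25)·5
     = 52/25 ≈ 2.08

2.08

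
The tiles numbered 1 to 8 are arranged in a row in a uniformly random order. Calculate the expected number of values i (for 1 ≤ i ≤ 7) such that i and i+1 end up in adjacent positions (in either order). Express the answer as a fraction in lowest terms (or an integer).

7/4

For each i ∈ {1,…,7}, let Xᵢ = 1 if i and i+1 are adjacent. P(Xᵢ=1) = 2·(8−1)!/8! = 2/8.
By linearity, E[ΣXᵢ] = (7)·(2/8) = 7/4.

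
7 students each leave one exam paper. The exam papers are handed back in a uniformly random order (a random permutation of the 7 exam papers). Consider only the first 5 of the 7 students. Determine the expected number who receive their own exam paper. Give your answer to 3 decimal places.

0.714

Let Xᵢ = 1 if person i gets their own exam paper. For each i, P(Xᵢ=1) = 1/7.
By linearity of expectation, E[X₁+…+X_5] = 5·(1/7) = 5/7.
≈ 0.714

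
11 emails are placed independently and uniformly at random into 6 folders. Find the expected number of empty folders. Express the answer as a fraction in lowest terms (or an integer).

48828125/60466176

Let Xⱼ=1 if folder j is empty. P(Xⱼ=1) = ((6-1)/6)^11 = 48828125/362797056.
By linearity, E[#empty] = 6·48828125/362797056 = 48828125/60466176.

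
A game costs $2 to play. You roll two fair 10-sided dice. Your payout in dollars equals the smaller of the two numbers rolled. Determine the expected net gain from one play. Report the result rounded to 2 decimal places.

$1.85

Distribution of the smaller of the two numbers rolled: 1 w.p. 19/100, 2 w.p. 17/100, 3 w.p. 3/20, 4 w.p. 13/100, 5 w.p. 11/100, 6 w.p. 9/100, …
E[payout] = (19/100)·1 + (17/100)·2 + (3/20)·3 + (13/100)·4 + (11/100)·5 + (9/100)·6 + (7/100)·7 + (1/20)·8 + (3/100)·9 + (1/100)·10 = 77/20
Expected profit = 77/20 − 2 = 37/20 ≈ $1.85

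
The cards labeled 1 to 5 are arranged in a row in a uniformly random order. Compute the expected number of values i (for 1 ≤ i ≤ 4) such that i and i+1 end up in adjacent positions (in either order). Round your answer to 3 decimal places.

For each i ∈ {1,…,4}, let Xᵢ = 1 if i and i+1 are adjacent. P(Xᵢ=1) = 2·(5−1)!/5! = 2/5.
By linearity, E[ΣXᵢ] = (4)·(2/5) = 8/5.
≈ 1.600

1.600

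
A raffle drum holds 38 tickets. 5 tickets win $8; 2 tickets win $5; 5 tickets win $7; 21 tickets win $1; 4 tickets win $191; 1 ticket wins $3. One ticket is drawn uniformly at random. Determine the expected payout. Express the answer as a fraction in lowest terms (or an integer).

873/38 dollars

E[payout] = (5/38)·8 + (2/38)·5 + (5/38)·7 + (21/38)·1 + (4/38)·191 + (1/38)·3 = 873/38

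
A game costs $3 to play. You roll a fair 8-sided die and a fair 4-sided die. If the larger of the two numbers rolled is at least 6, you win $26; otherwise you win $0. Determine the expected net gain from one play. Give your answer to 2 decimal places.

E[payout] = (5/8)·0 + (3/8)·26 = 39/4
Expected profit = 39/4 − 3 = 27/4 ≈ $6.75

$6.75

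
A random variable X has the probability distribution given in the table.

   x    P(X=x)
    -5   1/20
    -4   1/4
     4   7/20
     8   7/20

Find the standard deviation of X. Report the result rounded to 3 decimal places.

4.955

E[X] = 59/20, E[X²] = 133/4
Var(X) = E[X²] − (E[X])² = 133/4 − 3481/400 = 9819/400
SD(X) = √(9819/400) ≈ 4.955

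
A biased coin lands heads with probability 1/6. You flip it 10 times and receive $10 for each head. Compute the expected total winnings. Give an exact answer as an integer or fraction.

50/3 dollars

E[#heads] = 10·1/6 = 5/3 (linearity over flips).
E[winnings] = 10·5/3 = 50/3.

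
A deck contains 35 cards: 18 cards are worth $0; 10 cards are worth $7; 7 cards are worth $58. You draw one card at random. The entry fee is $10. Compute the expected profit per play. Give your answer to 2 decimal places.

E[payout] = (18/35)·0 + (10/35)·7 + (7/35)·58 = 68/5
Expected profit = 68/5 − 10 = 18/5 ≈ $3.60

$3.60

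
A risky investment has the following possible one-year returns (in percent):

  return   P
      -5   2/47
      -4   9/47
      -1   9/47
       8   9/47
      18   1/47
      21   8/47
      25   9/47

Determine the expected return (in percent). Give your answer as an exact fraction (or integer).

E[X] = (2/47)·(-5) + (9/47)·(-4) + (9/47)·(-1) + (9/47)·8 + (1/47)·18 + (8/47)·21 + (9/47)·25
     = 428/47

428/47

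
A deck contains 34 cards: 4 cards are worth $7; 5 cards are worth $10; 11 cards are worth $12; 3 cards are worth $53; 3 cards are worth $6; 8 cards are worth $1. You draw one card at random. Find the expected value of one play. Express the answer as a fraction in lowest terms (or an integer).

E[payout] = (4/34)·7 + (5/34)·10 + (11/34)·12 + (3/34)·53 + (3/34)·6 + (8/34)·1 = 395/34

395/34 dollars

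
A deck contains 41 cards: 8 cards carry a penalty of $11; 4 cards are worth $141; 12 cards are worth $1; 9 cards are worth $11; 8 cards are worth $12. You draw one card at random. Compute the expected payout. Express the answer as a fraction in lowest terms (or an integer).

E[payout] = (8/41)·(-11) + (4/41)·141 + (12/41)·1 + (9/41)·11 + (8/41)·12 = 683/41

683/41 dollars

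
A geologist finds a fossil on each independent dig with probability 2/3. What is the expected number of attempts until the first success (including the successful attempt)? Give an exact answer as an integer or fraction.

For a geometric distribution, E[trials] = 1/p = 1/(2/3) = 3/2.

3/2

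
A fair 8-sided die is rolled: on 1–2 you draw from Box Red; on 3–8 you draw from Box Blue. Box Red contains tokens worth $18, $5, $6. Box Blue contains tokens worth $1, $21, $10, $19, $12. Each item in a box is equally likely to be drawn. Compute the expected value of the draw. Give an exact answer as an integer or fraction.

E[X | Box Red] = (18 + 5 + 6)/3 = 29/3
E[X | Box Blue] = (1 + 21 + 10 + 19 + 12)/5 = 63/5
E[X] = (1/4)·29/3 + (3/4)·63/5 = 178/15

178/15 dollars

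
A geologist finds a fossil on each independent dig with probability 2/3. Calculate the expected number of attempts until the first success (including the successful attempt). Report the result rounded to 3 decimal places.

1.500

For a geometric distribution, E[trials] = 1/p = 1/(2/3) = 3/2.
≈ 1.500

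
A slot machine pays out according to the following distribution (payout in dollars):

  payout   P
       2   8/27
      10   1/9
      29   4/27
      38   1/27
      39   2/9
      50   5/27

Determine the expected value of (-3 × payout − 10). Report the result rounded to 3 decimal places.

E[-3x-10] = (8/27)·(-16) + (1/9)·(-40) + (4/27)·(-97) + (1/27)·(-124) + (2/9)·(-127) + (5/27)·(-160)
     = -86 ≈ -86.000

-86.000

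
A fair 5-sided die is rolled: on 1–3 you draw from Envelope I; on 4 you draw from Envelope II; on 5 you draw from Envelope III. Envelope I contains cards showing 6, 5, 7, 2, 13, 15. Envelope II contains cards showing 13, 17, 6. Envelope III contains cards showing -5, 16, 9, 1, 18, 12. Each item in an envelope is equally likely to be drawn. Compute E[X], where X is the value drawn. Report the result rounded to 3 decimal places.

E[X | Envelope I] = (6 + 5 + 7 + 2 + 13 + 15)/6 = 8
E[X | Envelope II] = (13 + 17 + 6)/3 = 12
E[X | Envelope III] = (-5 + 16 + 9 + 1 + 18 + 12)/6 = 17/2
E[X] = (3/5)·8 + (1/5)·12 + (1/5)·17/2 = 89/10 ≈ 8.900

8.900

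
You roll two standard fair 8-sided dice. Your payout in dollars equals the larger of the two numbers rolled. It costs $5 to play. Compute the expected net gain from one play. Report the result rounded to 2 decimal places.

Distribution of the larger of the two numbers rolled: 1 w.p. 1/64, 2 w.p. 3/64, 3 w.p. 5/64, 4 w.p. 7/64, 5 w.p. 9/64, 6 w.p. 11/64, …
E[payout] = (1/64)·1 + (3/64)·2 + (5/64)·3 + (7/64)·4 + (9/64)·5 + (11/64)·6 + (13/64)·7 + (15/64)·8 = 93/16
Expected profit = 93/16 − 5 = 13/16 ≈ $0.81

$0.81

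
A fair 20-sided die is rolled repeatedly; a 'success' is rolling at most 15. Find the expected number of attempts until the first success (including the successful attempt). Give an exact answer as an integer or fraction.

For a geometric distribution, E[trials] = 1/p = 1/(3/4) = 4/3.

4/3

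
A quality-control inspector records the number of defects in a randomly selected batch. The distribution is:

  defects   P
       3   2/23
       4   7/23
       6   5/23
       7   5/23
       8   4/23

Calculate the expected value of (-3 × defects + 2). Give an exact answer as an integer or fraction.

-347/23

E[-3x+2] = (2/23)·(-7) + (7/23)·(-10) + (5/23)·(-16) + (5/23)·(-19) + (4/23)·(-22)
     = -347/23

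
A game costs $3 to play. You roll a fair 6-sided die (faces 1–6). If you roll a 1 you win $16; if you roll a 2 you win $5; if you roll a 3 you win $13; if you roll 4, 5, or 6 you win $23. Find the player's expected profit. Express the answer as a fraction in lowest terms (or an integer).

85/6 dollars

E[payout] = (1/6)·5 + (1/6)·13 + (1/6)·16 + (1/2)·23 = 103/6
Expected profit = 103/6 − 3 = 85/6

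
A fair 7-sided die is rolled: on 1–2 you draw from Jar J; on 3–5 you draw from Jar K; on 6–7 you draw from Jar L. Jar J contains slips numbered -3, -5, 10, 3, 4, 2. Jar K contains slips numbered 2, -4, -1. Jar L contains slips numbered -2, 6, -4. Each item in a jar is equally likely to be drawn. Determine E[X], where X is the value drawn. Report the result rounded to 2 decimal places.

0.10

E[X | Jar J] = (-3 − 5 + 10 + 3 + 4 + 2)/6 = 11/6
E[X | Jar K] = (2 − 4 − 1)/3 = -1
E[X | Jar L] = (-2 + 6 − 4)/3 = 0
E[X] = (2/7)·11/6 + (3/7)·(-1) + (2/7)·0 = 2/21 ≈ 0.10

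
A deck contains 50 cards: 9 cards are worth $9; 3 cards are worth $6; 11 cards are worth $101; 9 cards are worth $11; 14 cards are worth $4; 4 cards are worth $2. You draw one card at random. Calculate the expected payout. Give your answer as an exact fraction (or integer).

E[payout] = (9/50)·9 + (3/50)·6 + (11/50)·101 + (9/50)·11 + (14/50)·4 + (4/50)·2 = 1373/50

1373/50 dollars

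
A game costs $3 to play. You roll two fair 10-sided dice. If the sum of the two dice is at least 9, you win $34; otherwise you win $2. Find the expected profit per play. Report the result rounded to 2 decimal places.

$22.04

E[payout] = (7/25)·2 + (18/25)·34 = 626/25
Expected profit = 626/25 − 3 = 551/25 ≈ $22.04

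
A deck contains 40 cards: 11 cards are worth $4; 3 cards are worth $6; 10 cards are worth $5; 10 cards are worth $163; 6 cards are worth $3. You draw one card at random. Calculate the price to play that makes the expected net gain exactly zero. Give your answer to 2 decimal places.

E[payout] = (11/40)·4 + (3/40)·6 + (10/40)·5 + (10/40)·163 + (6/40)·3 = 44
Fair fee = E[payout] = 44 ≈ $44.00

$44.00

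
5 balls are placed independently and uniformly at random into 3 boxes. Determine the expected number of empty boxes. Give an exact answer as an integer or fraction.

32/81

Let Xⱼ=1 if box j is empty. P(Xⱼ=1) = ((3-1)/3)^5 = 32/243.
By linearity, E[#empty] = 3·32/243 = 32/81.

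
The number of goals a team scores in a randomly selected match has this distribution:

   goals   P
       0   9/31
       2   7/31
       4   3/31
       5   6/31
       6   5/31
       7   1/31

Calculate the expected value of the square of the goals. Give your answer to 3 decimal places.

E[X²] = (9/31)·0 + (7/31)·4 + (3/31)·16 + (6/31)·25 + (5/31)·36 + (1/31)·49
     = 455/31 ≈ 14.677

14.677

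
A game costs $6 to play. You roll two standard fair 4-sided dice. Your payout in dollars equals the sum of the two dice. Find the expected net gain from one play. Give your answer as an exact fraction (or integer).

-$1

Distribution of the sum of the two dice: 2 w.p. 1/16, 3 w.p. 1/8, 4 w.p. 3/16, 5 w.p. 1/4, 6 w.p. 3/16, 7 w.p. 1/8, …
E[payout] = (1/16)·2 + (1/8)·3 + (3/16)·4 + (1/4)·5 + (3/16)·6 + (1/8)·7 + (1/16)·8 = 5
Expected profit = 5 − 6 = -1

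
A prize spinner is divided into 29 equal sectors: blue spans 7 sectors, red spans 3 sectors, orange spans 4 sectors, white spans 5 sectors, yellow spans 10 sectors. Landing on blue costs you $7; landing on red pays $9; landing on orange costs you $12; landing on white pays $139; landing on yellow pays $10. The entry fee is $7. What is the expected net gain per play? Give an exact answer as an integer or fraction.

$18

E[payout] = (7/29)·(-7) + (3/29)·9 + (4/29)·(-12) + (5/29)·139 + (10/29)·10 = 25
Expected profit = 25 − 7 = 18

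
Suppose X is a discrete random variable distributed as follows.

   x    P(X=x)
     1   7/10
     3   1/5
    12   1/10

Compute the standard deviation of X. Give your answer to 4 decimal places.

E[X] = 5/2, E[X²] = 169/10
Var(X) = E[X²] − (E[X])² = 169/10 − 25/4 = 213/20
SD(X) = √(213/20) ≈ 3.2634

3.2634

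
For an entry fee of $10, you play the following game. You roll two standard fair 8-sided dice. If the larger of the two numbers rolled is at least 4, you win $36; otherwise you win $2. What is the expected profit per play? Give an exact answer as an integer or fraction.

679/32 dollars

E[payout] = (9/64)·2 + (55/64)·36 = 999/32
Expected profit = 999/32 − 10 = 679/32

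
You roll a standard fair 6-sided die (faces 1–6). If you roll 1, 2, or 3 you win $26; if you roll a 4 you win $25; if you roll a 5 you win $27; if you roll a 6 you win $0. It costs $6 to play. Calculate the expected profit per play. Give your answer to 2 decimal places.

E[payout] = (1/6)·0 + (1/6)·25 + (1/2)·26 + (1/6)·27 = 65/3
Expected profit = 65/3 − 6 = 47/3 ≈ $15.67

$15.67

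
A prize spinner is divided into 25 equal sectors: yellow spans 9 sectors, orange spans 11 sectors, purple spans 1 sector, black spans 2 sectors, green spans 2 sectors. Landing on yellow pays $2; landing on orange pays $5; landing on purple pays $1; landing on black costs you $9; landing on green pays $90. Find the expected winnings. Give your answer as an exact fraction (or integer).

236/25 dollars

E[payout] = (9/25)·2 + (11/25)·5 + (1/25)·1 + (2/25)·(-9) + (2/25)·90 = 236/25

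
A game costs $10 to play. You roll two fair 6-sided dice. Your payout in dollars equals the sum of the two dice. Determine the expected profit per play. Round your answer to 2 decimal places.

-$3.00

Distribution of the sum of the two dice: 2 w.p. 1/36, 3 w.p. 1/18, 4 w.p. 1/12, 5 w.p. 1/9, 6 w.p. 5/36, 7 w.p. 1/6, …
E[payout] = (1/36)·2 + (1/18)·3 + (1/12)·4 + (1/9)·5 + (5/36)·6 + (1/6)·7 + (5/36)·8 + (1/9)·9 + (1/12)·10 + (1/18)·11 + (1/36)·12 = 7
Expected profit = 7 − 10 = -3 ≈ -$3.00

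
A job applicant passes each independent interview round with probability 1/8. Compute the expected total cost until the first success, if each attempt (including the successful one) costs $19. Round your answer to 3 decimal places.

$152.000

E[#attempts] = 1/p = 8; E[cost] = 19·8 = 152.
≈ 152.000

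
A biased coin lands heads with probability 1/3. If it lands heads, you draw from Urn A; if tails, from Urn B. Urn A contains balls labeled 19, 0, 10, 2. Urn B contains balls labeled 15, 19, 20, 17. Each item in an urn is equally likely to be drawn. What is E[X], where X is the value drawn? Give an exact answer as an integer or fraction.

173/12

E[X | Urn A] = (19 + 0 + 10 + 2)/4 = 31/4
E[X | Urn B] = (15 + 19 + 20 + 17)/4 = 71/4
E[X] = (1/3)·31/4 + (2/3)·71/4 = 173/12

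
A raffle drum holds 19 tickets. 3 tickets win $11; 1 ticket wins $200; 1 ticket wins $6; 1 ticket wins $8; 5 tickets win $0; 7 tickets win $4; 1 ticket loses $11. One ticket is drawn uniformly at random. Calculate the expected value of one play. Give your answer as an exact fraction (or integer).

E[payout] = (3/19)·11 + (1/19)·200 + (1/19)·6 + (1/19)·8 + (5/19)·0 + (7/19)·4 + (1/19)·(-11) = 264/19

264/19 dollars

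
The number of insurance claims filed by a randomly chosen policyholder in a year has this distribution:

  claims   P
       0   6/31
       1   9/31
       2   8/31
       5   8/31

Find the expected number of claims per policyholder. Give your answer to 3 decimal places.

2.097

E[X] = (6/31)·0 + (9/31)·1 + (8/31)·2 + (8/31)·5
     = 65/31 ≈ 2.097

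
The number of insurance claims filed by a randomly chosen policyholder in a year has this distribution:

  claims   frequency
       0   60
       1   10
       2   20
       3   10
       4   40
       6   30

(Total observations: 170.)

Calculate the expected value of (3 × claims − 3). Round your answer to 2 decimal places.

Total = 170, so P(claims=0) = 60/170, etc.
E[3x-3] = (6/17)·(-3) + (1/17)·0 + (2/17)·3 + (1/17)·6 + (4/17)·9 + (3/17)·15
     = 75/17 ≈ 4.41

4.41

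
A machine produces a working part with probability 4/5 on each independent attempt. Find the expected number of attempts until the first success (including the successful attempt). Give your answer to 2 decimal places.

For a geometric distribution, E[trials] = 1/p = 1/(4/5) = 5/4.
≈ 1.25

1.25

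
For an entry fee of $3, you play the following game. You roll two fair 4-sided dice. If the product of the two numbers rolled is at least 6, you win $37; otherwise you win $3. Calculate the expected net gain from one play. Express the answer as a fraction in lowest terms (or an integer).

$17

E[payout] = (1/2)·3 + (1/2)·37 = 20
Expected profit = 20 − 3 = 17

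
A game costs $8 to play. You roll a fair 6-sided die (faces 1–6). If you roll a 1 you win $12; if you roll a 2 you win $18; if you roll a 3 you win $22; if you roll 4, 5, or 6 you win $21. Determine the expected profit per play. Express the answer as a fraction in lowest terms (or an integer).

67/6 dollars

E[payout] = (1/6)·12 + (1/6)·18 + (1/2)·21 + (1/6)·22 = 115/6
Expected profit = 115/6 − 8 = 67/6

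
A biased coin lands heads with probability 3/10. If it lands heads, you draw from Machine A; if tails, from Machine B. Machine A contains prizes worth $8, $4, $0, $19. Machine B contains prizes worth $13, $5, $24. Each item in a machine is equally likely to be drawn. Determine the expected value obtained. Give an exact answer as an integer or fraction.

E[X | Machine A] = (8 + 4 + 0 + 19)/4 = 31/4
E[X | Machine B] = (13 + 5 + 24)/3 = 14
E[X] = (3/10)·31/4 + (7/10)·14 = 97/8

97/8 dollars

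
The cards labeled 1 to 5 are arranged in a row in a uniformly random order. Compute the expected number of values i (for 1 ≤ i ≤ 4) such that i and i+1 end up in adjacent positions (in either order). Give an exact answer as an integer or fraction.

8/5

For each i ∈ {1,…,4}, let Xᵢ = 1 if i and i+1 are adjacent. P(Xᵢ=1) = 2·(5−1)!/5! = 2/5.
By linearity, E[ΣXᵢ] = (4)·(2/5) = 8/5.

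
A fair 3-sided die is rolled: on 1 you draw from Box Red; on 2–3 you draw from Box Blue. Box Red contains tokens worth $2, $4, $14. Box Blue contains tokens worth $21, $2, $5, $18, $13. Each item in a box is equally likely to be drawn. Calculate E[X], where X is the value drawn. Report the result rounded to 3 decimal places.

$10.089

E[X | Box Red] = (2 + 4 + 14)/3 = 20/3
E[X | Box Blue] = (21 + 2 + 5 + 18 + 13)/5 = 59/5
E[X] = (1/3)·20/3 + (2/3)·59/5 = 454/45 ≈ 10.089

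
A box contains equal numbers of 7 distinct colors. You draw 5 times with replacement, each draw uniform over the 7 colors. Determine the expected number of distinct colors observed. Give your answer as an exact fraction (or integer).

9031/2401

Let Xⱼ=1 if type j appears at least once. P(Xⱼ=1) = 1 − ((7−1)/7)^5 = 9031/16807.
E[#distinct] = 7·9031/16807 = 9031/2401.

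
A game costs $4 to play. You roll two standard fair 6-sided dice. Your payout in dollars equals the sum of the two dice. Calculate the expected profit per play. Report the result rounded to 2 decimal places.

$3.00

Distribution of the sum of the two dice: 2 w.p. 1/36, 3 w.p. 1/18, 4 w.p. 1/12, 5 w.p. 1/9, 6 w.p. 5/36, 7 w.p. 1/6, …
E[payout] = (1/36)·2 + (1/18)·3 + (1/12)·4 + (1/9)·5 + (5/36)·6 + (1/6)·7 + (5/36)·8 + (1/9)·9 + (1/12)·10 + (1/18)·11 + (1/36)·12 = 7
Expected profit = 7 − 4 = 3 ≈ $3.00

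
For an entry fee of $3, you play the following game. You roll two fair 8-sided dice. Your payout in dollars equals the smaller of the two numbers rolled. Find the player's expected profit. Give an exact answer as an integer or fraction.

3/16 dollars

Distribution of the smaller of the two numbers rolled: 1 w.p. 15/64, 2 w.p. 13/64, 3 w.p. 11/64, 4 w.p. 9/64, 5 w.p. 7/64, 6 w.p. 5/64, …
E[payout] = (15/64)·1 + (13/64)·2 + (11/64)·3 + (9/64)·4 + (7/64)·5 + (5/64)·6 + (3/64)·7 + (1/64)·8 = 51/16
Expected profit = 51/16 − 3 = 3/16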